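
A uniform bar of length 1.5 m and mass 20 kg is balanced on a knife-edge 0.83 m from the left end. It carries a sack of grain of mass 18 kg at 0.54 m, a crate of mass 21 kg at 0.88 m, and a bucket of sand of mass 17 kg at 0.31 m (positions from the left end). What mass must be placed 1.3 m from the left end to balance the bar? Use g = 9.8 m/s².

m ≈ 31.1 kg

Taking torques about the knife-edge (at 0.83 m from the left end):
Beam weight: 20 × 9.8 = 196 N down at 0.75 m → arm 0.08 m, τ = 196 × 0.08 = 15.68 N·m counterclockwise.
Sack of grain: 18 × 9.8 = 176.4 N down at 0.54 m → arm 0.29 m, τ = 176.4 × 0.29 = 51.16 N·m counterclockwise.
Crate: 21 × 9.8 = 205.8 N down at 0.88 m → arm 0.05 m, τ = 205.8 × 0.05 = 10.29 N·m clockwise.
Bucket of sand: 17 × 9.8 = 166.6 N down at 0.31 m → arm 0.52 m, τ = 166.6 × 0.52 = 86.63 N·m counterclockwise.
Net moment of known loads = 143.2 N·m counterclockwise.
An unknown mass m at 1.3 m has arm 0.47 m; its moment is m·g·0.47 clockwise.
Στ = 0 ⇒ m × 9.8 × 0.47 = 143.2 ⇒ m = 143.2 / (9.8 × 0.47) = 31.1 kg.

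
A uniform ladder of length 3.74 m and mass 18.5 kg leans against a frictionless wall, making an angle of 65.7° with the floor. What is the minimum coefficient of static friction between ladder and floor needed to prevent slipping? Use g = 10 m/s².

μ_min ≈ 0.226

Taking torques about the foot of the ladder:
Ladder weight 18.5×10 = 185 N acts at 1.87 m along the ladder; its horizontal arm is 1.87·cos65.7° = 0.7695 m → τ = 142.4 N·m clockwise.
Wall normal N acts horizontally at the top; its moment arm is the height L sinθ = 3.74·sin65.7° = 3.409 m, counterclockwise.
For rotational equilibrium, N × 3.409 = 142.4, so N = 41.77 N.
ΣFx = 0 ⇒ f = N_wall = 41.77 N. ΣFy = 0 ⇒ N_floor = 185 N.
μ_min = f / N_floor = 41.77 / 185 = 0.226.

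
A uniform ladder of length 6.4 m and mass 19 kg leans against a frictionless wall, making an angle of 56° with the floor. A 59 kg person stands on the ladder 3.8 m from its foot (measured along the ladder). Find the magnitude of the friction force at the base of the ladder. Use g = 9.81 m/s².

Take moments about the foot of the ladder.
Ladder weight 19×9.81 = 186.4 N acts at 3.2 m along the ladder; its horizontal arm is 3.2·cos56° = 1.789 m → τ = 333.5 N·m clockwise.
Person: 59×9.81 = 578.8 N at 3.8 m → arm 2.125 m → τ = 1230 N·m clockwise.
Wall normal N acts horizontally at the top; its moment arm is the height L sinθ = 6.4·sin56° = 5.306 m, counterclockwise.
Setting net torque to zero: N × 5.306 = 1564 → N = 295 N.
ΣFx = 0: friction at the foot balances the wall's push, so f = N_wall = 295 N.

f ≈ 295 N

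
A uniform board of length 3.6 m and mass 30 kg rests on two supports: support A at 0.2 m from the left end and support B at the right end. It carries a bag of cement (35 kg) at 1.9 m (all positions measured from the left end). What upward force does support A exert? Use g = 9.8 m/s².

Take moments about support B.
Beam weight: 30 × 9.8 = 294 N down at 1.8 m → arm 1.8 m, τ = 294 × 1.8 = 529.2 N·m counterclockwise.
Bag of cement: 35 × 9.8 = 343 N down at 1.9 m → arm 1.7 m, τ = 343 × 1.7 = 583.1 N·m counterclockwise.
Net load moment about support B = 1112 N·m counterclockwise.
Reaction R at support A is upward at 0.2 m, arm 3.4 m → moment R × 3.4 clockwise.
For rotational equilibrium, R × 3.4 = 1112, so R = 327 N.

R_A ≈ 327 N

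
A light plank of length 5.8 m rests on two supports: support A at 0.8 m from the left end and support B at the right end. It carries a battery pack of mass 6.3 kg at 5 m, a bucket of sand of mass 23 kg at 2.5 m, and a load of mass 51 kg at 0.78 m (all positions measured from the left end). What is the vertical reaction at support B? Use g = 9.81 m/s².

Choose support A as the axis so its reaction then has zero moment arm.
Battery pack: 6.3 × 9.81 = 61.8 N down at 5 m → arm 4.2 m, τ = 61.8 × 4.2 = 259.6 N·m clockwise.
Bucket of sand: 23 × 9.81 = 225.6 N down at 2.5 m → arm 1.7 m, τ = 225.6 × 1.7 = 383.5 N·m clockwise.
Load: 51 × 9.81 = 500.3 N down at 0.78 m → arm 0.02 m, τ = 500.3 × 0.02 = 10.01 N·m counterclockwise.
Net load moment about support A = 633.1 N·m clockwise.
Reaction R at support B is upward at 5.8 m, arm 5 m → moment R × 5 counterclockwise.
Balancing moments: R × 5 = 633.1, giving R = 127 N.

R_B ≈ 127 N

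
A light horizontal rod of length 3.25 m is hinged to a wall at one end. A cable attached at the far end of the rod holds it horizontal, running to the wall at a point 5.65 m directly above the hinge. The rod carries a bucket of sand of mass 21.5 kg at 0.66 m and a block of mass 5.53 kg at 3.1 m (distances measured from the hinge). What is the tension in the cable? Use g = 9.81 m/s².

T ≈ 109 N

Choose the hinge as the axis so the unknown hinge reaction has zero arm there.
Bucket of sand: 21.5 × 9.81 = 210.9 N down at 0.66 m → arm 0.66 m, τ = 210.9 × 0.66 = 139.2 N·m clockwise.
Block: 5.53 × 9.81 = 54.25 N down at 3.1 m → arm 3.1 m, τ = 54.25 × 3.1 = 168.2 N·m clockwise.
Total clockwise load moment = 307.4 N·m.
The cable tension T acts at 3.25 m; only its component perpendicular to the rod, T sinθ, produces torque. sinθ = h/√(h²+d²) = 5.65/√(5.65²+3.25²) = 0.8668.
Στ = 0 ⇒ T × 3.25 × 0.8668 = 307.4 ⇒ T = 307.4 / 2.817 = 109 N.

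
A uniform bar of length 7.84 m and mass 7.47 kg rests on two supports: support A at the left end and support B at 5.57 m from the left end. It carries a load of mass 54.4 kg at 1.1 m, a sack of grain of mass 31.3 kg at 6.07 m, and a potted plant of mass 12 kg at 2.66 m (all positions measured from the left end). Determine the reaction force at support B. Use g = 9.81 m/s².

R_B ≈ 548 N

Choose support A as the axis so its reaction then has zero moment arm.
Beam weight: 7.47 × 9.81 = 73.28 N down at 3.92 m → arm 3.92 m, τ = 73.28 × 3.92 = 287.3 N·m clockwise.
Load: 54.4 × 9.81 = 533.7 N down at 1.1 m → arm 1.1 m, τ = 533.7 × 1.1 = 587.1 N·m clockwise.
Sack of grain: 31.3 × 9.81 = 307.1 N down at 6.07 m → arm 6.07 m, τ = 307.1 × 6.07 = 1864 N·m clockwise.
Potted plant: 12 × 9.81 = 117.7 N down at 2.66 m → arm 2.66 m, τ = 117.7 × 2.66 = 313.1 N·m clockwise.
Net load moment about support A = 3052 N·m clockwise.
Reaction R at support B is upward at 5.57 m, arm 5.57 m → moment R × 5.57 counterclockwise.
Balancing moments: R × 5.57 = 3052, giving R = 548 N.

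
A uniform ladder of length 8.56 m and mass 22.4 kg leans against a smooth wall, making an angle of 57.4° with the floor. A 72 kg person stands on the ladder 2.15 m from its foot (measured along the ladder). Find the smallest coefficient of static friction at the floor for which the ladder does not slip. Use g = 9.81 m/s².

Take moments about the foot of the ladder.
Ladder weight 22.4×9.81 = 219.7 N acts at 4.28 m along the ladder; its horizontal arm is 4.28·cos57.4° = 2.306 m → τ = 506.6 N·m clockwise.
Person: 72×9.81 = 706.3 N at 2.15 m → arm 1.158 m → τ = 817.9 N·m clockwise.
Wall normal N acts horizontally at the top; its moment arm is the height L sinθ = 8.56·sin57.4° = 7.211 m, counterclockwise.
Balancing moments: N × 7.211 = 1324, giving N = 183.6 N.
ΣFx = 0 ⇒ f = N_wall = 183.6 N. ΣFy = 0 ⇒ N_floor = 926 N.
μ_min = f / N_floor = 183.6 / 926 = 0.198.

μ_min ≈ 0.198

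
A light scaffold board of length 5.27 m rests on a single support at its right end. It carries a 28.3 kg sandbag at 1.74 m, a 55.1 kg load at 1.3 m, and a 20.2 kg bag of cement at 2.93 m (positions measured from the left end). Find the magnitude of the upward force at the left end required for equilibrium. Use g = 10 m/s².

Choose the right end as the axis so the unknown pivot reaction has zero arm there.
Sandbag: 28.3 × 10 = 283 N down at 1.74 m → arm 3.53 m, τ = 283 × 3.53 = 999 N·m counterclockwise.
Load: 55.1 × 10 = 551 N down at 1.3 m → arm 3.97 m, τ = 551 × 3.97 = 2187 N·m counterclockwise.
Bag of cement: 20.2 × 10 = 202 N down at 2.93 m → arm 2.34 m, τ = 202 × 2.34 = 472.7 N·m counterclockwise.
Net moment of the loads = 3659 N·m counterclockwise.
The upward force F acts at the left end, arm 5.27 m, giving F × 5.27 clockwise.
Στ = 0 ⇒ F × 5.27 = 3659 ⇒ F = 3659 / 5.27 = 694 N.

F ≈ 694 N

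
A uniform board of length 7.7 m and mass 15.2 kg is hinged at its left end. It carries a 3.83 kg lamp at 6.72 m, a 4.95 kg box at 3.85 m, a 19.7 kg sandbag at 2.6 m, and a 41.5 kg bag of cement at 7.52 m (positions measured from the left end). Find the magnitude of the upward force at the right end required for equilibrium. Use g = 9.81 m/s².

Take moments about the left end.
Beam weight: 15.2 × 9.81 = 149.1 N down at 3.85 m → arm 3.85 m, τ = 149.1 × 3.85 = 574 N·m clockwise.
Lamp: 3.83 × 9.81 = 37.57 N down at 6.72 m → arm 6.72 m, τ = 37.57 × 6.72 = 252.5 N·m clockwise.
Box: 4.95 × 9.81 = 48.56 N down at 3.85 m → arm 3.85 m, τ = 48.56 × 3.85 = 187 N·m clockwise.
Sandbag: 19.7 × 9.81 = 193.3 N down at 2.6 m → arm 2.6 m, τ = 193.3 × 2.6 = 502.6 N·m clockwise.
Bag of cement: 41.5 × 9.81 = 407.1 N down at 7.52 m → arm 7.52 m, τ = 407.1 × 7.52 = 3061 N·m clockwise.
Net moment of the loads = 4577 N·m clockwise.
The upward force F acts at the right end, arm 7.7 m, giving F × 7.7 counterclockwise.
Setting net torque to zero: F × 7.7 = 4577 → F = 4577 / 7.7 = 594 N.

F ≈ 594 N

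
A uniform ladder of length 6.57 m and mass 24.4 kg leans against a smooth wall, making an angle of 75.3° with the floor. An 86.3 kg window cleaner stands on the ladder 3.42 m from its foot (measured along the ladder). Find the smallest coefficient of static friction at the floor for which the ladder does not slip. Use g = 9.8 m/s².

Take moments about the foot of the ladder.
Ladder weight 24.4×9.8 = 239.1 N acts at 3.285 m along the ladder; its horizontal arm is 3.285·cos75.3° = 0.8336 m → τ = 199.3 N·m clockwise.
Window cleaner: 86.3×9.8 = 845.7 N at 3.42 m → arm 0.8679 m → τ = 734 N·m clockwise.
Wall normal N acts horizontally at the top; its moment arm is the height L sinθ = 6.57·sin75.3° = 6.355 m, counterclockwise.
Setting net torque to zero: N × 6.355 = 933.3 → N = 146.9 N.
ΣFx = 0 ⇒ f = N_wall = 146.9 N. ΣFy = 0 ⇒ N_floor = 1085 N.
μ_min = f / N_floor = 146.9 / 1085 = 0.135.

μ_min ≈ 0.135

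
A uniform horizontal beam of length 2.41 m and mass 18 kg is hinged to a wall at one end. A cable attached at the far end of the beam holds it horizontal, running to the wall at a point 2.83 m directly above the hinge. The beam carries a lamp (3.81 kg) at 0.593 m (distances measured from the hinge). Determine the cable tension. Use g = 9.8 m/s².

About the hinge:
Beam weight: 18 × 9.8 = 176.4 N down at 1.205 m → arm 1.205 m, τ = 176.4 × 1.205 = 212.6 N·m clockwise.
Lamp: 3.81 × 9.8 = 37.34 N down at 0.593 m → arm 0.593 m, τ = 37.34 × 0.593 = 22.14 N·m clockwise.
Total clockwise load moment = 234.7 N·m.
The cable tension T acts at 2.41 m; only its component perpendicular to the beam, T sinθ, produces torque. sinθ = h/√(h²+d²) = 2.83/√(2.83²+2.41²) = 0.7613.
Στ = 0 ⇒ T × 2.41 × 0.7613 = 234.7 ⇒ T = 234.7 / 1.835 = 128 N.

T ≈ 128 N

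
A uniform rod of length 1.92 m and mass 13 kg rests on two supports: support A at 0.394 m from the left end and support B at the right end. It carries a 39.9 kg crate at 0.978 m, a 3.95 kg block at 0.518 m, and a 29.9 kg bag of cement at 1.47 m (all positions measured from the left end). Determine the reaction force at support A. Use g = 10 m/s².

R_A ≈ 453 N

About support B:
Beam weight: 13 × 10 = 130 N down at 0.96 m → arm 0.96 m, τ = 130 × 0.96 = 124.8 N·m counterclockwise.
Crate: 39.9 × 10 = 399 N down at 0.978 m → arm 0.942 m, τ = 399 × 0.942 = 375.9 N·m counterclockwise.
Block: 3.95 × 10 = 39.5 N down at 0.518 m → arm 1.402 m, τ = 39.5 × 1.402 = 55.38 N·m counterclockwise.
Bag of cement: 29.9 × 10 = 299 N down at 1.47 m → arm 0.45 m, τ = 299 × 0.45 = 134.6 N·m counterclockwise.
Net load moment about support B = 690.7 N·m counterclockwise.
Reaction R at support A is upward at 0.394 m, arm 1.526 m → moment R × 1.526 clockwise.
Στ = 0 ⇒ R × 1.526 = 690.7 ⇒ R = 453 N.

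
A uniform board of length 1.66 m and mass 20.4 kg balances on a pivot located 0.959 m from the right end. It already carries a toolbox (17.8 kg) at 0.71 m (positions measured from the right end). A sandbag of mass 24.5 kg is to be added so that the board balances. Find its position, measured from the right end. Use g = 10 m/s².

Take moments about the pivot (at 0.959 m from the right end).
Beam weight: 20.4 × 10 = 204 N down at 0.83 m → arm 0.129 m, τ = 204 × 0.129 = 26.32 N·m clockwise.
Toolbox: 17.8 × 10 = 178 N down at 0.71 m → arm 0.249 m, τ = 178 × 0.249 = 44.32 N·m clockwise.
Net moment of existing loads = 70.64 N·m clockwise.
The sandbag weighs 24.5 × 10 = 245 N and must supply an equal counterclockwise moment, so its lever arm about the pivot is 70.64 / 245 = 0.288 m.
That puts it at 0.959 + 0.288 = 1.25 m from the right end.

x ≈ 1.25 m from the right end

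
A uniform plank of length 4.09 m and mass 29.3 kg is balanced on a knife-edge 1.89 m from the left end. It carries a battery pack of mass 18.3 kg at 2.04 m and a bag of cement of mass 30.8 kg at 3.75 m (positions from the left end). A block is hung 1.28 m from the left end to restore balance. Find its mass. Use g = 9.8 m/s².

m ≈ 106 kg

About the knife-edge (at 1.89 m from the left end):
Beam weight: 29.3 × 9.8 = 287.1 N down at 2.045 m → arm 0.155 m, τ = 287.1 × 0.155 = 44.5 N·m clockwise.
Battery pack: 18.3 × 9.8 = 179.3 N down at 2.04 m → arm 0.15 m, τ = 179.3 × 0.15 = 26.89 N·m clockwise.
Bag of cement: 30.8 × 9.8 = 301.8 N down at 3.75 m → arm 1.86 m, τ = 301.8 × 1.86 = 561.3 N·m clockwise.
Net moment of known loads = 632.7 N·m clockwise.
An unknown mass m at 1.28 m has arm 0.61 m; its moment is m·g·0.61 counterclockwise.
Setting net torque to zero: m × 9.8 × 0.61 = 632.7 → m = 632.7 / (9.8 × 0.61) = 106 kg.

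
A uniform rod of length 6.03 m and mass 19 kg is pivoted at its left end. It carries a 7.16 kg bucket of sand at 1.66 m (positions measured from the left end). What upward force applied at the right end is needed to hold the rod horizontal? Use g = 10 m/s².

F ≈ 115 N

About the left end:
Beam weight: 19 × 10 = 190 N down at 3.015 m → arm 3.015 m, τ = 190 × 3.015 = 572.9 N·m clockwise.
Bucket of sand: 7.16 × 10 = 71.6 N down at 1.66 m → arm 1.66 m, τ = 71.6 × 1.66 = 118.9 N·m clockwise.
Net moment of the loads = 691.8 N·m clockwise.
The upward force F acts at the right end, arm 6.03 m, giving F × 6.03 counterclockwise.
Setting net torque to zero: F × 6.03 = 691.8 → F = 691.8 / 6.03 = 115 N.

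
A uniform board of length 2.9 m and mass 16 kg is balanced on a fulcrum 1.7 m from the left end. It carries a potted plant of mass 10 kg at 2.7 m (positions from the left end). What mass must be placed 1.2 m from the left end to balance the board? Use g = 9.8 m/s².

m ≈ 12 kg

Choose the fulcrum (at 1.7 m from the left end) as the axis so the support reaction has zero arm there.
Beam weight: 16 × 9.8 = 156.8 N down at 1.45 m → arm 0.25 m, τ = 156.8 × 0.25 = 39.2 N·m counterclockwise.
Potted plant: 10 × 9.8 = 98 N down at 2.7 m → arm 1 m, τ = 98 × 1 = 98 N·m clockwise.
Net moment of known loads = 58.8 N·m clockwise.
An unknown mass m at 1.2 m has arm 0.5 m; its moment is m·g·0.5 counterclockwise.
Στ = 0 ⇒ m × 9.8 × 0.5 = 58.8 ⇒ m = 58.8 / (9.8 × 0.5) = 12 kg.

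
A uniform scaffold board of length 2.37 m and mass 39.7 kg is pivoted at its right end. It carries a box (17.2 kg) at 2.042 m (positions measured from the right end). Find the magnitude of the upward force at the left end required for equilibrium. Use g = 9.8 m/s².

Take moments about the right end.
Beam weight: 39.7 × 9.8 = 389.1 N down at 1.185 m → arm 1.185 m, τ = 389.1 × 1.185 = 461.1 N·m counterclockwise.
Box: 17.2 × 9.8 = 168.6 N down at 2.042 m → arm 2.042 m, τ = 168.6 × 2.042 = 344.3 N·m counterclockwise.
Net moment of the loads = 805.4 N·m counterclockwise.
The upward force F acts at the left end, arm 2.37 m, giving F × 2.37 clockwise.
Στ = 0 ⇒ F × 2.37 = 805.4 ⇒ F = 805.4 / 2.37 = 340 N.

F ≈ 340 N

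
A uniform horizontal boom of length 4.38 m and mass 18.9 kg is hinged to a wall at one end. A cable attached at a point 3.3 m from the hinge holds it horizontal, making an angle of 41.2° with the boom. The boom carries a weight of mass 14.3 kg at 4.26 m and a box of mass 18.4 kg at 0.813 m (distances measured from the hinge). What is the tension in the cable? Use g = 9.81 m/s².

T ≈ 529 N

Taking torques about the hinge:
Beam weight: 18.9 × 9.81 = 185.4 N down at 2.19 m → arm 2.19 m, τ = 185.4 × 2.19 = 406 N·m clockwise.
Weight: 14.3 × 9.81 = 140.3 N down at 4.26 m → arm 4.26 m, τ = 140.3 × 4.26 = 597.7 N·m clockwise.
Box: 18.4 × 9.81 = 180.5 N down at 0.813 m → arm 0.813 m, τ = 180.5 × 0.813 = 146.7 N·m clockwise.
Total clockwise load moment = 1150 N·m.
The cable tension T acts at 3.3 m; only its component perpendicular to the boom, T sinθ, produces torque. sin 41.2° = 0.6587.
For rotational equilibrium, T × 3.3 × 0.6587 = 1150, so T = 1150 / 2.174 = 529 N.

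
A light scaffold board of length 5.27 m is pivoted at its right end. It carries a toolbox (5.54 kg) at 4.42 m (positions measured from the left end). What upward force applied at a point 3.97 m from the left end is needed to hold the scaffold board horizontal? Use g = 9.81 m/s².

About the right end:
Toolbox: 5.54 × 9.81 = 54.35 N down at 4.42 m → arm 0.85 m, τ = 54.35 × 0.85 = 46.2 N·m counterclockwise.
Net moment of the loads = 46.2 N·m counterclockwise.
The upward force F acts at a point 3.97 m from the left end, arm 1.3 m, giving F × 1.3 clockwise.
For rotational equilibrium, F × 1.3 = 46.2, so F = 46.2 / 1.3 = 35.5 N.

F ≈ 35.5 N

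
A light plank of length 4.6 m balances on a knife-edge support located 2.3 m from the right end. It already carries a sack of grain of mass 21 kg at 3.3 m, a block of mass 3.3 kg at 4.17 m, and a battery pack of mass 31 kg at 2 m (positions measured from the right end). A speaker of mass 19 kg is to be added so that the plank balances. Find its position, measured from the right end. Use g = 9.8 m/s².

Choose the knife-edge support (at 2.3 m from the right end) as the axis so the support reaction has zero arm there.
Sack of grain: 21 × 9.8 = 205.8 N down at 3.3 m → arm 1 m, τ = 205.8 × 1 = 205.8 N·m counterclockwise.
Block: 3.3 × 9.8 = 32.34 N down at 4.17 m → arm 1.87 m, τ = 32.34 × 1.87 = 60.48 N·m counterclockwise.
Battery pack: 31 × 9.8 = 303.8 N down at 2 m → arm 0.3 m, τ = 303.8 × 0.3 = 91.14 N·m clockwise.
Net moment of existing loads = 175.1 N·m counterclockwise.
The speaker weighs 19 × 9.8 = 186.2 N and must supply an equal clockwise moment, so its lever arm about the knife-edge support is 175.1 / 186.2 = 0.94 m.
That puts it at 2.3 − 0.94 = 1.36 m from the right end.

x ≈ 1.36 m from the right end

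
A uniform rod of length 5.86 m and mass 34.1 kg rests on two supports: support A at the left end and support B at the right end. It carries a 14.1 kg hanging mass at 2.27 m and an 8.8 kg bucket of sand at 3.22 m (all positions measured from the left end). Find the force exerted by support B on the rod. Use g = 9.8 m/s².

R_B ≈ 268 N

Choose support A as the axis so its reaction then has zero moment arm.
Beam weight: 34.1 × 9.8 = 334.2 N down at 2.93 m → arm 2.93 m, τ = 334.2 × 2.93 = 979.2 N·m clockwise.
Hanging mass: 14.1 × 9.8 = 138.2 N down at 2.27 m → arm 2.27 m, τ = 138.2 × 2.27 = 313.7 N·m clockwise.
Bucket of sand: 8.8 × 9.8 = 86.24 N down at 3.22 m → arm 3.22 m, τ = 86.24 × 3.22 = 277.7 N·m clockwise.
Net load moment about support A = 1571 N·m clockwise.
Reaction R at support B is upward at 5.86 m, arm 5.86 m → moment R × 5.86 counterclockwise.
Balancing moments: R × 5.86 = 1571, giving R = 268 N.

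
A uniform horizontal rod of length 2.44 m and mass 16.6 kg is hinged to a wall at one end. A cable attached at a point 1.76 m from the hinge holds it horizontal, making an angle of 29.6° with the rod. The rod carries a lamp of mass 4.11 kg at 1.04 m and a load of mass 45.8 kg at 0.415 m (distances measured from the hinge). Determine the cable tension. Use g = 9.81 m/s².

About the hinge:
Beam weight: 16.6 × 9.81 = 162.8 N down at 1.22 m → arm 1.22 m, τ = 162.8 × 1.22 = 198.6 N·m clockwise.
Lamp: 4.11 × 9.81 = 40.32 N down at 1.04 m → arm 1.04 m, τ = 40.32 × 1.04 = 41.93 N·m clockwise.
Load: 45.8 × 9.81 = 449.3 N down at 0.415 m → arm 0.415 m, τ = 449.3 × 0.415 = 186.5 N·m clockwise.
Total clockwise load moment = 427 N·m.
The cable tension T acts at 1.76 m; only its component perpendicular to the rod, T sinθ, produces torque. sin 29.6° = 0.4939.
For rotational equilibrium, T × 1.76 × 0.4939 = 427, so T = 427 / 0.8693 = 491 N.

T ≈ 491 N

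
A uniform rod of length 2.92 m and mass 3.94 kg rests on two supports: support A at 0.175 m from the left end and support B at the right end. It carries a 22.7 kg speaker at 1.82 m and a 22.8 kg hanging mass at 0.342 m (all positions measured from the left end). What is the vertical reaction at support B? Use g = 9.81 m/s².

Take moments about support A.
Beam weight: 3.94 × 9.81 = 38.65 N down at 1.46 m → arm 1.285 m, τ = 38.65 × 1.285 = 49.67 N·m clockwise.
Speaker: 22.7 × 9.81 = 222.7 N down at 1.82 m → arm 1.645 m, τ = 222.7 × 1.645 = 366.3 N·m clockwise.
Hanging mass: 22.8 × 9.81 = 223.7 N down at 0.342 m → arm 0.167 m, τ = 223.7 × 0.167 = 37.36 N·m clockwise.
Net load moment about support A = 453.3 N·m clockwise.
Reaction R at support B is upward at 2.92 m, arm 2.745 m → moment R × 2.745 counterclockwise.
Στ = 0 ⇒ R × 2.745 = 453.3 ⇒ R = 165 N.

R_B ≈ 165 N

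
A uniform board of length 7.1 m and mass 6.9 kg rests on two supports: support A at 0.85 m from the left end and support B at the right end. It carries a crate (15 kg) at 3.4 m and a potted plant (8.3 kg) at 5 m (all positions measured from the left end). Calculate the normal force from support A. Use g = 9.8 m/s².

Taking torques about support B:
Beam weight: 6.9 × 9.8 = 67.62 N down at 3.55 m → arm 3.55 m, τ = 67.62 × 3.55 = 240.1 N·m counterclockwise.
Crate: 15 × 9.8 = 147 N down at 3.4 m → arm 3.7 m, τ = 147 × 3.7 = 543.9 N·m counterclockwise.
Potted plant: 8.3 × 9.8 = 81.34 N down at 5 m → arm 2.1 m, τ = 81.34 × 2.1 = 170.8 N·m counterclockwise.
Net load moment about support B = 954.8 N·m counterclockwise.
Reaction R at support A is upward at 0.85 m, arm 6.25 m → moment R × 6.25 clockwise.
For rotational equilibrium, R × 6.25 = 954.8, so R = 153 N.

R_A ≈ 153 N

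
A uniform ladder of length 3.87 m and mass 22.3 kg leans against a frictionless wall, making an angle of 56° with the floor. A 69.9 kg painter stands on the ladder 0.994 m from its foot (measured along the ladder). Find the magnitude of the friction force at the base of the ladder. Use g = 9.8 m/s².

f ≈ 192 N

About the foot of the ladder:
Ladder weight 22.3×9.8 = 218.5 N acts at 1.935 m along the ladder; its horizontal arm is 1.935·cos56° = 1.082 m → τ = 236.4 N·m clockwise.
Painter: 69.9×9.8 = 685 N at 0.994 m → arm 0.5558 m → τ = 380.7 N·m clockwise.
Wall normal N acts horizontally at the top; its moment arm is the height L sinθ = 3.87·sin56° = 3.208 m, counterclockwise.
Setting net torque to zero: N × 3.208 = 617.1 → N = 192 N.
ΣFx = 0: friction at the foot balances the wall's push, so f = N_wall = 192 N.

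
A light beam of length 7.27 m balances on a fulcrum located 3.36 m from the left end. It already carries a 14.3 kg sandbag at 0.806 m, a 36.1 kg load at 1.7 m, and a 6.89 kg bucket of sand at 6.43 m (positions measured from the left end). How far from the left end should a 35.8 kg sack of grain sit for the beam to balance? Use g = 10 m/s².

x ≈ 5.46 m from the left end

Sum moments about the fulcrum (at 3.36 m from the left end) (the support reaction has zero arm there).
Sandbag: 14.3 × 10 = 143 N down at 0.806 m → arm 2.554 m, τ = 143 × 2.554 = 365.2 N·m counterclockwise.
Load: 36.1 × 10 = 361 N down at 1.7 m → arm 1.66 m, τ = 361 × 1.66 = 599.3 N·m counterclockwise.
Bucket of sand: 6.89 × 10 = 68.9 N down at 6.43 m → arm 3.07 m, τ = 68.9 × 3.07 = 211.5 N·m clockwise.
Net moment of existing loads = 753 N·m counterclockwise.
The sack of grain weighs 35.8 × 10 = 358 N and must supply an equal clockwise moment, so its lever arm about the fulcrum is 753 / 358 = 2.1 m.
That puts it at 3.36 + 2.1 = 5.46 m from the left end.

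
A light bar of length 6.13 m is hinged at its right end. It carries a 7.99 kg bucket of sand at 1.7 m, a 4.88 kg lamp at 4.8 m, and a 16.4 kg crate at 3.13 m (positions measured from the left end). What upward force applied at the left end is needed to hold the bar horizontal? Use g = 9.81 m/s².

F ≈ 146 N

Sum moments about the right end (the unknown pivot reaction has zero arm there).
Bucket of sand: 7.99 × 9.81 = 78.38 N down at 1.7 m → arm 4.43 m, τ = 78.38 × 4.43 = 347.2 N·m counterclockwise.
Lamp: 4.88 × 9.81 = 47.87 N down at 4.8 m → arm 1.33 m, τ = 47.87 × 1.33 = 63.67 N·m counterclockwise.
Crate: 16.4 × 9.81 = 160.9 N down at 3.13 m → arm 3 m, τ = 160.9 × 3 = 482.7 N·m counterclockwise.
Net moment of the loads = 893.6 N·m counterclockwise.
The upward force F acts at the left end, arm 6.13 m, giving F × 6.13 clockwise.
Setting net torque to zero: F × 6.13 = 893.6 → F = 893.6 / 6.13 = 146 N.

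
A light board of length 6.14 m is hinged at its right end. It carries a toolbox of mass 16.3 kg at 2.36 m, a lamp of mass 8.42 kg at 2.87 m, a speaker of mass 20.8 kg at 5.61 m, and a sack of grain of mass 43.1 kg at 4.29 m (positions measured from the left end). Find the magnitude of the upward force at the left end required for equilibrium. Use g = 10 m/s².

About the right end:
Toolbox: 16.3 × 10 = 163 N down at 2.36 m → arm 3.78 m, τ = 163 × 3.78 = 616.1 N·m counterclockwise.
Lamp: 8.42 × 10 = 84.2 N down at 2.87 m → arm 3.27 m, τ = 84.2 × 3.27 = 275.3 N·m counterclockwise.
Speaker: 20.8 × 10 = 208 N down at 5.61 m → arm 0.53 m, τ = 208 × 0.53 = 110.2 N·m counterclockwise.
Sack of grain: 43.1 × 10 = 431 N down at 4.29 m → arm 1.85 m, τ = 431 × 1.85 = 797.4 N·m counterclockwise.
Net moment of the loads = 1799 N·m counterclockwise.
The upward force F acts at the left end, arm 6.14 m, giving F × 6.14 clockwise.
Στ = 0 ⇒ F × 6.14 = 1799 ⇒ F = 1799 / 6.14 = 293 N.

F ≈ 293 N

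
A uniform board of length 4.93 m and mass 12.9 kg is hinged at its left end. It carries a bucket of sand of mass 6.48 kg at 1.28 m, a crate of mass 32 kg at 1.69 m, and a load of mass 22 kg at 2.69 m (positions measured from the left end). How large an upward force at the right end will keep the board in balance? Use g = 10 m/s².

F ≈ 311 N

Take moments about the left end.
Beam weight: 12.9 × 10 = 129 N down at 2.465 m → arm 2.465 m, τ = 129 × 2.465 = 318 N·m clockwise.
Bucket of sand: 6.48 × 10 = 64.8 N down at 1.28 m → arm 1.28 m, τ = 64.8 × 1.28 = 82.94 N·m clockwise.
Crate: 32 × 10 = 320 N down at 1.69 m → arm 1.69 m, τ = 320 × 1.69 = 540.8 N·m clockwise.
Load: 22 × 10 = 220 N down at 2.69 m → arm 2.69 m, τ = 220 × 2.69 = 591.8 N·m clockwise.
Net moment of the loads = 1534 N·m clockwise.
The upward force F acts at the right end, arm 4.93 m, giving F × 4.93 counterclockwise.
For rotational equilibrium, F × 4.93 = 1534, so F = 1534 / 4.93 = 311 N.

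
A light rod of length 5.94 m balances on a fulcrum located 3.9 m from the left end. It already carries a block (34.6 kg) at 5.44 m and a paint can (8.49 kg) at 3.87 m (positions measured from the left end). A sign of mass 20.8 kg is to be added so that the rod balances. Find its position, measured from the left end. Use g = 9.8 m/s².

x ≈ 1.35 m from the left end

Take moments about the fulcrum (at 3.9 m from the left end).
Block: 34.6 × 9.8 = 339.1 N down at 5.44 m → arm 1.54 m, τ = 339.1 × 1.54 = 522.2 N·m clockwise.
Paint can: 8.49 × 9.8 = 83.2 N down at 3.87 m → arm 0.03 m, τ = 83.2 × 0.03 = 2.496 N·m counterclockwise.
Net moment of existing loads = 519.7 N·m clockwise.
The sign weighs 20.8 × 9.8 = 203.8 N and must supply an equal counterclockwise moment, so its lever arm about the fulcrum is 519.7 / 203.8 = 2.55 m.
That puts it at 3.9 − 2.55 = 1.35 m from the left end.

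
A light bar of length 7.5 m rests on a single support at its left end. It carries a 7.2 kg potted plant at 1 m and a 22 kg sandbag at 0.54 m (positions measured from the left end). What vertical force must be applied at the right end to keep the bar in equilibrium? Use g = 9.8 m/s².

Take moments about the left end.
Potted plant: 7.2 × 9.8 = 70.56 N down at 1 m → arm 1 m, τ = 70.56 × 1 = 70.56 N·m clockwise.
Sandbag: 22 × 9.8 = 215.6 N down at 0.54 m → arm 0.54 m, τ = 215.6 × 0.54 = 116.4 N·m clockwise.
Net moment of the loads = 187 N·m clockwise.
The upward force F acts at the right end, arm 7.5 m, giving F × 7.5 counterclockwise.
Balancing moments: F × 7.5 = 187, giving F = 187 / 7.5 = 24.9 N.

F ≈ 24.9 N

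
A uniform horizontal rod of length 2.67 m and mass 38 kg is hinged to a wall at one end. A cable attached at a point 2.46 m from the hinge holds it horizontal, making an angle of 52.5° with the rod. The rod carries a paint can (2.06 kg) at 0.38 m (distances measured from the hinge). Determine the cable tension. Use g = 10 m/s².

Choose the hinge as the axis so the unknown hinge reaction has zero arm there.
Beam weight: 38 × 10 = 380 N down at 1.335 m → arm 1.335 m, τ = 380 × 1.335 = 507.3 N·m clockwise.
Paint can: 2.06 × 10 = 20.6 N down at 0.38 m → arm 0.38 m, τ = 20.6 × 0.38 = 7.828 N·m clockwise.
Total clockwise load moment = 515.1 N·m.
The cable tension T acts at 2.46 m; only its component perpendicular to the rod, T sinθ, produces torque. sin 52.5° = 0.7934.
Στ = 0 ⇒ T × 2.46 × 0.7934 = 515.1 ⇒ T = 515.1 / 1.952 = 264 N.

T ≈ 264 N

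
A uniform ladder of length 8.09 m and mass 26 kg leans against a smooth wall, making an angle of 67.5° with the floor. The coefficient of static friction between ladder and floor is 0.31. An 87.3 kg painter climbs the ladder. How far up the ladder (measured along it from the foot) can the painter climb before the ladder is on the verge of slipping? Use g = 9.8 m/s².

d ≈ 6.65 m

About the foot of the ladder:
Ladder weight 26×9.8 = 254.8 N acts at 4.045 m along the ladder; its horizontal arm is 4.045·cos67.5° = 1.548 m → τ = 394.4 N·m clockwise.
Painter weight 87.3×9.8 = 855.5 N at distance d → arm d·cos67.5° → τ = 855.5·d·0.3827 clockwise.
Wall normal N at the top has arm L sinθ = 7.474 m counterclockwise, so Στ = 0 gives N·7.474 = 394.4 + 327.4·d.
ΣFy = 0 ⇒ N_floor = 1110 N, so the maximum friction is μ_s·N_floor = 0.31×1110 = 344.1 N. ΣFx = 0 ⇒ N_wall = f, so at the slipping point N = 344.1 N.
Substituting: 344.1×7.474 = 394.4 + 327.4·d ⇒ d = (2572 − 394.4) / 327.4 = 6.65 m.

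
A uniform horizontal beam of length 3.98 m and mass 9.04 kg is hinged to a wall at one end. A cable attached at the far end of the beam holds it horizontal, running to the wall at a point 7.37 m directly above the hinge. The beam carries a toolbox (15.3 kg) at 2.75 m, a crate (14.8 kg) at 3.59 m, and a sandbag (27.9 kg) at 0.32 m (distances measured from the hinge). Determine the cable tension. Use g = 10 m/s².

About the hinge:
Beam weight: 9.04 × 10 = 90.4 N down at 1.99 m → arm 1.99 m, τ = 90.4 × 1.99 = 179.9 N·m clockwise.
Toolbox: 15.3 × 10 = 153 N down at 2.75 m → arm 2.75 m, τ = 153 × 2.75 = 420.8 N·m clockwise.
Crate: 14.8 × 10 = 148 N down at 3.59 m → arm 3.59 m, τ = 148 × 3.59 = 531.3 N·m clockwise.
Sandbag: 27.9 × 10 = 279 N down at 0.32 m → arm 0.32 m, τ = 279 × 0.32 = 89.28 N·m clockwise.
Total clockwise load moment = 1221 N·m.
The cable tension T acts at 3.98 m; only its component perpendicular to the beam, T sinθ, produces torque. sinθ = h/√(h²+d²) = 7.37/√(7.37²+3.98²) = 0.8799.
Setting net torque to zero: T × 3.98 × 0.8799 = 1221 → T = 1221 / 3.502 = 349 N.

T ≈ 349 N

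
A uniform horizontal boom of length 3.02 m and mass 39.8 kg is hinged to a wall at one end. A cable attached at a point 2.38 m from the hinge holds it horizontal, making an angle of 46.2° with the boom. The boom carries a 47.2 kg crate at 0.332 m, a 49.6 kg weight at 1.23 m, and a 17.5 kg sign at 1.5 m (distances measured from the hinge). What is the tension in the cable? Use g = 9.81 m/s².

T ≈ 931 N

Sum moments about the hinge (the unknown hinge reaction has zero arm there).
Beam weight: 39.8 × 9.81 = 390.4 N down at 1.51 m → arm 1.51 m, τ = 390.4 × 1.51 = 589.5 N·m clockwise.
Crate: 47.2 × 9.81 = 463 N down at 0.332 m → arm 0.332 m, τ = 463 × 0.332 = 153.7 N·m clockwise.
Weight: 49.6 × 9.81 = 486.6 N down at 1.23 m → arm 1.23 m, τ = 486.6 × 1.23 = 598.5 N·m clockwise.
Sign: 17.5 × 9.81 = 171.7 N down at 1.5 m → arm 1.5 m, τ = 171.7 × 1.5 = 257.5 N·m clockwise.
Total clockwise load moment = 1599 N·m.
The cable tension T acts at 2.38 m; only its component perpendicular to the boom, T sinθ, produces torque. sin 46.2° = 0.7218.
Balancing moments: T × 2.38 × 0.7218 = 1599, giving T = 1599 / 1.718 = 931 N.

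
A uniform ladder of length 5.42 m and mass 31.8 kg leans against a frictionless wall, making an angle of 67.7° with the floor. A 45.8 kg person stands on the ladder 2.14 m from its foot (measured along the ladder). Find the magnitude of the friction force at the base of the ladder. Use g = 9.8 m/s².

f ≈ 137 N

Taking torques about the foot of the ladder:
Ladder weight 31.8×9.8 = 311.6 N acts at 2.71 m along the ladder; its horizontal arm is 2.71·cos67.7° = 1.028 m → τ = 320.3 N·m clockwise.
Person: 45.8×9.8 = 448.8 N at 2.14 m → arm 0.812 m → τ = 364.4 N·m clockwise.
Wall normal N acts horizontally at the top; its moment arm is the height L sinθ = 5.42·sin67.7° = 5.015 m, counterclockwise.
Στ = 0 ⇒ N × 5.015 = 684.7 ⇒ N = 137 N.
ΣFx = 0: friction at the foot balances the wall's push, so f = N_wall = 137 N.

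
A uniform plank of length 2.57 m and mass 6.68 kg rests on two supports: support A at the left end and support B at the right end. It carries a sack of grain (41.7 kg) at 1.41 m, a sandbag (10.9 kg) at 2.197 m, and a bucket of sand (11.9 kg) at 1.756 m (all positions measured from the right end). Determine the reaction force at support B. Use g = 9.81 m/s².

R_B ≈ 270 N

About support A:
Beam weight: 6.68 × 9.81 = 65.53 N down at 1.285 m → arm 1.285 m, τ = 65.53 × 1.285 = 84.21 N·m clockwise.
Sack of grain: 41.7 × 9.81 = 409.1 N down at 1.41 m → arm 1.16 m, τ = 409.1 × 1.16 = 474.6 N·m clockwise.
Sandbag: 10.9 × 9.81 = 106.9 N down at 2.197 m → arm 0.373 m, τ = 106.9 × 0.373 = 39.87 N·m clockwise.
Bucket of sand: 11.9 × 9.81 = 116.7 N down at 1.756 m → arm 0.814 m, τ = 116.7 × 0.814 = 94.99 N·m clockwise.
Net load moment about support A = 693.7 N·m clockwise.
Reaction R at support B is upward at 0 m, arm 2.57 m → moment R × 2.57 counterclockwise.
Setting net torque to zero: R × 2.57 = 693.7 → R = 270 N.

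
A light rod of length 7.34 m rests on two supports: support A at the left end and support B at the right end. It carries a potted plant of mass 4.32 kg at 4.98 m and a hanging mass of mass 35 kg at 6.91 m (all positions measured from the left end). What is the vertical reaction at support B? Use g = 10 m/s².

R_B ≈ 359 N

About support A:
Potted plant: 4.32 × 10 = 43.2 N down at 4.98 m → arm 4.98 m, τ = 43.2 × 4.98 = 215.1 N·m clockwise.
Hanging mass: 35 × 10 = 350 N down at 6.91 m → arm 6.91 m, τ = 350 × 6.91 = 2418 N·m clockwise.
Net load moment about support A = 2633 N·m clockwise.
Reaction R at support B is upward at 7.34 m, arm 7.34 m → moment R × 7.34 counterclockwise.
Balancing moments: R × 7.34 = 2633, giving R = 359 N.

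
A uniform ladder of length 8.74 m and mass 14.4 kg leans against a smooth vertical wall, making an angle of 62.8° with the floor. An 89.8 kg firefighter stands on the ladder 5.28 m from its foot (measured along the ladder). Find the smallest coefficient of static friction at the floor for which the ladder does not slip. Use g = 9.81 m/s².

μ_min ≈ 0.303

Sum moments about the foot of the ladder (the floor normal and friction both act there and drop out).
Ladder weight 14.4×9.81 = 141.3 N acts at 4.37 m along the ladder; its horizontal arm is 4.37·cos62.8° = 1.998 m → τ = 282.3 N·m clockwise.
Firefighter: 89.8×9.81 = 880.9 N at 5.28 m → arm 2.413 m → τ = 2126 N·m clockwise.
Wall normal N acts horizontally at the top; its moment arm is the height L sinθ = 8.74·sin62.8° = 7.773 m, counterclockwise.
Στ = 0 ⇒ N × 7.773 = 2408 ⇒ N = 309.8 N.
ΣFx = 0 ⇒ f = N_wall = 309.8 N. ΣFy = 0 ⇒ N_floor = 1022 N.
μ_min = f / N_floor = 309.8 / 1022 = 0.303.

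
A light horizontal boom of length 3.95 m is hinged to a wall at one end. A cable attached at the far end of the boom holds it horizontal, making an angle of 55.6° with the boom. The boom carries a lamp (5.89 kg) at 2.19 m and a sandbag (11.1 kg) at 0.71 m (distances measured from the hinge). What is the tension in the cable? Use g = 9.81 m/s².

Taking torques about the hinge:
Lamp: 5.89 × 9.81 = 57.78 N down at 2.19 m → arm 2.19 m, τ = 57.78 × 2.19 = 126.5 N·m clockwise.
Sandbag: 11.1 × 9.81 = 108.9 N down at 0.71 m → arm 0.71 m, τ = 108.9 × 0.71 = 77.32 N·m clockwise.
Total clockwise load moment = 203.8 N·m.
The cable tension T acts at 3.95 m; only its component perpendicular to the boom, T sinθ, produces torque. sin 55.6° = 0.8251.
For rotational equilibrium, T × 3.95 × 0.8251 = 203.8, so T = 203.8 / 3.259 = 62.5 N.

T ≈ 62.5 N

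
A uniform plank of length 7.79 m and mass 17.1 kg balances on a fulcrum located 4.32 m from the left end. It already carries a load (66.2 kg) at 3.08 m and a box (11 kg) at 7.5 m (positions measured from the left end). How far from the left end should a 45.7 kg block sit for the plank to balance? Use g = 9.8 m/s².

x ≈ 5.51 m from the left end

Take moments about the fulcrum (at 4.32 m from the left end).
Beam weight: 17.1 × 9.8 = 167.6 N down at 3.895 m → arm 0.425 m, τ = 167.6 × 0.425 = 71.23 N·m counterclockwise.
Load: 66.2 × 9.8 = 648.8 N down at 3.08 m → arm 1.24 m, τ = 648.8 × 1.24 = 804.5 N·m counterclockwise.
Box: 11 × 9.8 = 107.8 N down at 7.5 m → arm 3.18 m, τ = 107.8 × 3.18 = 342.8 N·m clockwise.
Net moment of existing loads = 532.9 N·m counterclockwise.
The block weighs 45.7 × 9.8 = 447.9 N and must supply an equal clockwise moment, so its lever arm about the fulcrum is 532.9 / 447.9 = 1.19 m.
That puts it at 4.32 + 1.19 = 5.51 m from the left end.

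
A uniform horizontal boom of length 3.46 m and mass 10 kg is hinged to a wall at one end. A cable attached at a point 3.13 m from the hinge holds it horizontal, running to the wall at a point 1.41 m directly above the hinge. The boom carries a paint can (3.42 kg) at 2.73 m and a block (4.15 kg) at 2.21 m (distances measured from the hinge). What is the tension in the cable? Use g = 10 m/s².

Take moments about the hinge.
Beam weight: 10 × 10 = 100 N down at 1.73 m → arm 1.73 m, τ = 100 × 1.73 = 173 N·m clockwise.
Paint can: 3.42 × 10 = 34.2 N down at 2.73 m → arm 2.73 m, τ = 34.2 × 2.73 = 93.37 N·m clockwise.
Block: 4.15 × 10 = 41.5 N down at 2.21 m → arm 2.21 m, τ = 41.5 × 2.21 = 91.72 N·m clockwise.
Total clockwise load moment = 358.1 N·m.
The cable tension T acts at 3.13 m; only its component perpendicular to the boom, T sinθ, produces torque. sinθ = h/√(h²+d²) = 1.41/√(1.41²+3.13²) = 0.4107.
Στ = 0 ⇒ T × 3.13 × 0.4107 = 358.1 ⇒ T = 358.1 / 1.285 = 279 N.

T ≈ 279 N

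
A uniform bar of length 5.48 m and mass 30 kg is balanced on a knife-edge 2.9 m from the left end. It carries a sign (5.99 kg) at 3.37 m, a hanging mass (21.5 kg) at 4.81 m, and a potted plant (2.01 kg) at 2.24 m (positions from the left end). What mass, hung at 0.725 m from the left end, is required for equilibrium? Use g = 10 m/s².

m ≈ 17.4 kg

About the knife-edge (at 2.9 m from the left end):
Beam weight: 30 × 10 = 300 N down at 2.74 m → arm 0.16 m, τ = 300 × 0.16 = 48 N·m counterclockwise.
Sign: 5.99 × 10 = 59.9 N down at 3.37 m → arm 0.47 m, τ = 59.9 × 0.47 = 28.15 N·m clockwise.
Hanging mass: 21.5 × 10 = 215 N down at 4.81 m → arm 1.91 m, τ = 215 × 1.91 = 410.6 N·m clockwise.
Potted plant: 2.01 × 10 = 20.1 N down at 2.24 m → arm 0.66 m, τ = 20.1 × 0.66 = 13.27 N·m counterclockwise.
Net moment of known loads = 377.5 N·m clockwise.
An unknown mass m at 0.725 m has arm 2.175 m; its moment is m·g·2.175 counterclockwise.
For rotational equilibrium, m × 10 × 2.175 = 377.5, so m = 377.5 / (10 × 2.175) = 17.4 kg.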